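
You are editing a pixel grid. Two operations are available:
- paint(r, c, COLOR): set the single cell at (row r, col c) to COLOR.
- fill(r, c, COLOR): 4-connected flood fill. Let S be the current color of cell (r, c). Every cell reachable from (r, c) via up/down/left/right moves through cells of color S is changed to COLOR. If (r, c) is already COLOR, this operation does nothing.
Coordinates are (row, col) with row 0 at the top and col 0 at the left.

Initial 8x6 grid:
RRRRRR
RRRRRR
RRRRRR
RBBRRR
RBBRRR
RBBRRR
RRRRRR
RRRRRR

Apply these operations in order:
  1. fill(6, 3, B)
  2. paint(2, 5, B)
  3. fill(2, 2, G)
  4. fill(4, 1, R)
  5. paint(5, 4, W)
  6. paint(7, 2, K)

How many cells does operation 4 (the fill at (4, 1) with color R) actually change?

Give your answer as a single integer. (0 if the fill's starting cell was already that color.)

After op 1 fill(6,3,B) [42 cells changed]:
BBBBBB
BBBBBB
BBBBBB
BBBBBB
BBBBBB
BBBBBB
BBBBBB
BBBBBB
After op 2 paint(2,5,B):
BBBBBB
BBBBBB
BBBBBB
BBBBBB
BBBBBB
BBBBBB
BBBBBB
BBBBBB
After op 3 fill(2,2,G) [48 cells changed]:
GGGGGG
GGGGGG
GGGGGG
GGGGGG
GGGGGG
GGGGGG
GGGGGG
GGGGGG
After op 4 fill(4,1,R) [48 cells changed]:
RRRRRR
RRRRRR
RRRRRR
RRRRRR
RRRRRR
RRRRRR
RRRRRR
RRRRRR

Answer: 48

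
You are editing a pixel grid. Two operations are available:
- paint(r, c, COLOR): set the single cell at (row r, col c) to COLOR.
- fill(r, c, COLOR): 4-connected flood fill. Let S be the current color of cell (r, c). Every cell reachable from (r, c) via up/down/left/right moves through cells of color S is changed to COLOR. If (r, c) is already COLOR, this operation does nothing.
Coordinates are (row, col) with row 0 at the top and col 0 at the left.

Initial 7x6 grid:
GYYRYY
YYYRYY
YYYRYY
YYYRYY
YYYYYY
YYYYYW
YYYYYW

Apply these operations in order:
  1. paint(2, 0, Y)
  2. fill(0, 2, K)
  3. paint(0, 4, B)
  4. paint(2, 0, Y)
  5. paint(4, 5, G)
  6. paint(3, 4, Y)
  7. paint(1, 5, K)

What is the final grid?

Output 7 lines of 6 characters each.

Answer: GKKRBK
KKKRKK
YKKRKK
KKKRYK
KKKKKG
KKKKKW
KKKKKW

Derivation:
After op 1 paint(2,0,Y):
GYYRYY
YYYRYY
YYYRYY
YYYRYY
YYYYYY
YYYYYW
YYYYYW
After op 2 fill(0,2,K) [35 cells changed]:
GKKRKK
KKKRKK
KKKRKK
KKKRKK
KKKKKK
KKKKKW
KKKKKW
After op 3 paint(0,4,B):
GKKRBK
KKKRKK
KKKRKK
KKKRKK
KKKKKK
KKKKKW
KKKKKW
After op 4 paint(2,0,Y):
GKKRBK
KKKRKK
YKKRKK
KKKRKK
KKKKKK
KKKKKW
KKKKKW
After op 5 paint(4,5,G):
GKKRBK
KKKRKK
YKKRKK
KKKRKK
KKKKKG
KKKKKW
KKKKKW
After op 6 paint(3,4,Y):
GKKRBK
KKKRKK
YKKRKK
KKKRYK
KKKKKG
KKKKKW
KKKKKW
After op 7 paint(1,5,K):
GKKRBK
KKKRKK
YKKRKK
KKKRYK
KKKKKG
KKKKKW
KKKKKW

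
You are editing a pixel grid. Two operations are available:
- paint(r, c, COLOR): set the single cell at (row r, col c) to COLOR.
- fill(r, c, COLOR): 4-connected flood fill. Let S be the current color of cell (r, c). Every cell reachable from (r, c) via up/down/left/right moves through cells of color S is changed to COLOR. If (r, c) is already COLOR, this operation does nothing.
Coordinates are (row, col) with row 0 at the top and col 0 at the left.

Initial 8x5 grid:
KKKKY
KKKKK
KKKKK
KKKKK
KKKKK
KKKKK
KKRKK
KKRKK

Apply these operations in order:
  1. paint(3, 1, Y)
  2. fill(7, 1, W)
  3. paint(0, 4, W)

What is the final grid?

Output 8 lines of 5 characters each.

Answer: WWWWW
WWWWW
WWWWW
WYWWW
WWWWW
WWWWW
WWRWW
WWRWW

Derivation:
After op 1 paint(3,1,Y):
KKKKY
KKKKK
KKKKK
KYKKK
KKKKK
KKKKK
KKRKK
KKRKK
After op 2 fill(7,1,W) [36 cells changed]:
WWWWY
WWWWW
WWWWW
WYWWW
WWWWW
WWWWW
WWRWW
WWRWW
After op 3 paint(0,4,W):
WWWWW
WWWWW
WWWWW
WYWWW
WWWWW
WWWWW
WWRWW
WWRWW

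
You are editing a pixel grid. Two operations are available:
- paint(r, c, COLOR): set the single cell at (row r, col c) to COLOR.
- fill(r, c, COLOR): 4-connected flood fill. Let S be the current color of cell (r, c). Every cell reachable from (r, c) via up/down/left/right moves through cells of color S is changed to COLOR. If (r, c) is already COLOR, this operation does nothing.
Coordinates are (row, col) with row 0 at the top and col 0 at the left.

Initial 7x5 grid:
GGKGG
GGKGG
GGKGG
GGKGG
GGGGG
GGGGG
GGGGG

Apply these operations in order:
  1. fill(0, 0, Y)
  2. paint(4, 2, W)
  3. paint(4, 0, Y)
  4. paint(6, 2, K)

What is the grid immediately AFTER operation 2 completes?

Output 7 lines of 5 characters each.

Answer: YYKYY
YYKYY
YYKYY
YYKYY
YYWYY
YYYYY
YYYYY

Derivation:
After op 1 fill(0,0,Y) [31 cells changed]:
YYKYY
YYKYY
YYKYY
YYKYY
YYYYY
YYYYY
YYYYY
After op 2 paint(4,2,W):
YYKYY
YYKYY
YYKYY
YYKYY
YYWYY
YYYYY
YYYYY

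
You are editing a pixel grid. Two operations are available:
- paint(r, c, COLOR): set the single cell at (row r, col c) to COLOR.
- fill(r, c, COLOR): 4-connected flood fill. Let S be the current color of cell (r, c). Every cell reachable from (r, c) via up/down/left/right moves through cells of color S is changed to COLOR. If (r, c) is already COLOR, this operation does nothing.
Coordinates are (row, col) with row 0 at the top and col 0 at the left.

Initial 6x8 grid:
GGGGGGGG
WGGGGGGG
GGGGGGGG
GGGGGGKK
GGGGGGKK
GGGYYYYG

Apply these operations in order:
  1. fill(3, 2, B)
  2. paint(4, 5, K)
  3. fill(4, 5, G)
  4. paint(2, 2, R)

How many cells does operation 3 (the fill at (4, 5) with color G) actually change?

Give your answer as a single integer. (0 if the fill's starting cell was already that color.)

After op 1 fill(3,2,B) [38 cells changed]:
BBBBBBBB
WBBBBBBB
BBBBBBBB
BBBBBBKK
BBBBBBKK
BBBYYYYG
After op 2 paint(4,5,K):
BBBBBBBB
WBBBBBBB
BBBBBBBB
BBBBBBKK
BBBBBKKK
BBBYYYYG
After op 3 fill(4,5,G) [5 cells changed]:
BBBBBBBB
WBBBBBBB
BBBBBBBB
BBBBBBGG
BBBBBGGG
BBBYYYYG

Answer: 5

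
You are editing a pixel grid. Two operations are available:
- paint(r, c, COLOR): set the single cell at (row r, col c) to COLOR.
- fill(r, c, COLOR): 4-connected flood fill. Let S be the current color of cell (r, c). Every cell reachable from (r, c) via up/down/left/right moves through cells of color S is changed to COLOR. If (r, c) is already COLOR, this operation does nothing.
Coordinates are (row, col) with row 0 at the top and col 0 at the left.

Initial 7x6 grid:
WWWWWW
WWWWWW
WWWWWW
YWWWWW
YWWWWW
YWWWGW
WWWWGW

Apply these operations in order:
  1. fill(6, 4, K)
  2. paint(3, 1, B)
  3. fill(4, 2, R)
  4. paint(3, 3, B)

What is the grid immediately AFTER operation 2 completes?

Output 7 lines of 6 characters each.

After op 1 fill(6,4,K) [2 cells changed]:
WWWWWW
WWWWWW
WWWWWW
YWWWWW
YWWWWW
YWWWKW
WWWWKW
After op 2 paint(3,1,B):
WWWWWW
WWWWWW
WWWWWW
YBWWWW
YWWWWW
YWWWKW
WWWWKW

Answer: WWWWWW
WWWWWW
WWWWWW
YBWWWW
YWWWWW
YWWWKW
WWWWKW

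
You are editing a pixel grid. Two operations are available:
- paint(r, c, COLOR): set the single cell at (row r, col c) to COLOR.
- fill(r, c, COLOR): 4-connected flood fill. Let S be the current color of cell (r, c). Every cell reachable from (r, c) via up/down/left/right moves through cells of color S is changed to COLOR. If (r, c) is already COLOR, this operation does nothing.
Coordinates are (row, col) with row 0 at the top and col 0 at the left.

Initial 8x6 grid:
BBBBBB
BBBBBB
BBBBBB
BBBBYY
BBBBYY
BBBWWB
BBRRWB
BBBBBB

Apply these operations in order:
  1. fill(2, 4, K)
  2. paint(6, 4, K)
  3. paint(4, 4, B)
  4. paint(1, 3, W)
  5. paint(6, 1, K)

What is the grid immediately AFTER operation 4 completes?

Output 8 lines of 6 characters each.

After op 1 fill(2,4,K) [39 cells changed]:
KKKKKK
KKKKKK
KKKKKK
KKKKYY
KKKKYY
KKKWWK
KKRRWK
KKKKKK
After op 2 paint(6,4,K):
KKKKKK
KKKKKK
KKKKKK
KKKKYY
KKKKYY
KKKWWK
KKRRKK
KKKKKK
After op 3 paint(4,4,B):
KKKKKK
KKKKKK
KKKKKK
KKKKYY
KKKKBY
KKKWWK
KKRRKK
KKKKKK
After op 4 paint(1,3,W):
KKKKKK
KKKWKK
KKKKKK
KKKKYY
KKKKBY
KKKWWK
KKRRKK
KKKKKK

Answer: KKKKKK
KKKWKK
KKKKKK
KKKKYY
KKKKBY
KKKWWK
KKRRKK
KKKKKK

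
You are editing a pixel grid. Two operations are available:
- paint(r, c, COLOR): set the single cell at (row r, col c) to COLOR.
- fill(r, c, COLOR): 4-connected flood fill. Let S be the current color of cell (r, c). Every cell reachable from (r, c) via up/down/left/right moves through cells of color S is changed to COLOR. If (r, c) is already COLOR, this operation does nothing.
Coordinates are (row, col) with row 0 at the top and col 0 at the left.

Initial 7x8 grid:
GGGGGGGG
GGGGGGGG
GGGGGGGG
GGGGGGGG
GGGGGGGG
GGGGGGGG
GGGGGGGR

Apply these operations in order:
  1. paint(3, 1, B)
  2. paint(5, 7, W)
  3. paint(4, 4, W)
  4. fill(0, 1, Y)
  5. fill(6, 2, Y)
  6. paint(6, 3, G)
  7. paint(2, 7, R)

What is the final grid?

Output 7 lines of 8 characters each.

After op 1 paint(3,1,B):
GGGGGGGG
GGGGGGGG
GGGGGGGG
GBGGGGGG
GGGGGGGG
GGGGGGGG
GGGGGGGR
After op 2 paint(5,7,W):
GGGGGGGG
GGGGGGGG
GGGGGGGG
GBGGGGGG
GGGGGGGG
GGGGGGGW
GGGGGGGR
After op 3 paint(4,4,W):
GGGGGGGG
GGGGGGGG
GGGGGGGG
GBGGGGGG
GGGGWGGG
GGGGGGGW
GGGGGGGR
After op 4 fill(0,1,Y) [52 cells changed]:
YYYYYYYY
YYYYYYYY
YYYYYYYY
YBYYYYYY
YYYYWYYY
YYYYYYYW
YYYYYYYR
After op 5 fill(6,2,Y) [0 cells changed]:
YYYYYYYY
YYYYYYYY
YYYYYYYY
YBYYYYYY
YYYYWYYY
YYYYYYYW
YYYYYYYR
After op 6 paint(6,3,G):
YYYYYYYY
YYYYYYYY
YYYYYYYY
YBYYYYYY
YYYYWYYY
YYYYYYYW
YYYGYYYR
After op 7 paint(2,7,R):
YYYYYYYY
YYYYYYYY
YYYYYYYR
YBYYYYYY
YYYYWYYY
YYYYYYYW
YYYGYYYR

Answer: YYYYYYYY
YYYYYYYY
YYYYYYYR
YBYYYYYY
YYYYWYYY
YYYYYYYW
YYYGYYYR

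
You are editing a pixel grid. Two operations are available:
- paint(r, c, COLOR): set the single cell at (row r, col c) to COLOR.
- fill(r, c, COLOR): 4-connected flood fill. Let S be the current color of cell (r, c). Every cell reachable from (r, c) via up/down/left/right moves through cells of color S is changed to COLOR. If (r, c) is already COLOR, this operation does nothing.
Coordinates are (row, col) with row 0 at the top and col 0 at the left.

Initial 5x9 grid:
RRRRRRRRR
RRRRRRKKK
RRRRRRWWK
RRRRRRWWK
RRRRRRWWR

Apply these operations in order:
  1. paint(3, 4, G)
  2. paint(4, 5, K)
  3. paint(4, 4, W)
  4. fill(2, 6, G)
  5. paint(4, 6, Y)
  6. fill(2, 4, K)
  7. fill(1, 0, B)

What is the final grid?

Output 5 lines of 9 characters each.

After op 1 paint(3,4,G):
RRRRRRRRR
RRRRRRKKK
RRRRRRWWK
RRRRGRWWK
RRRRRRWWR
After op 2 paint(4,5,K):
RRRRRRRRR
RRRRRRKKK
RRRRRRWWK
RRRRGRWWK
RRRRRKWWR
After op 3 paint(4,4,W):
RRRRRRRRR
RRRRRRKKK
RRRRRRWWK
RRRRGRWWK
RRRRWKWWR
After op 4 fill(2,6,G) [6 cells changed]:
RRRRRRRRR
RRRRRRKKK
RRRRRRGGK
RRRRGRGGK
RRRRWKGGR
After op 5 paint(4,6,Y):
RRRRRRRRR
RRRRRRKKK
RRRRRRGGK
RRRRGRGGK
RRRRWKYGR
After op 6 fill(2,4,K) [30 cells changed]:
KKKKKKKKK
KKKKKKKKK
KKKKKKGGK
KKKKGKGGK
KKKKWKYGR
After op 7 fill(1,0,B) [36 cells changed]:
BBBBBBBBB
BBBBBBBBB
BBBBBBGGB
BBBBGBGGB
BBBBWBYGR

Answer: BBBBBBBBB
BBBBBBBBB
BBBBBBGGB
BBBBGBGGB
BBBBWBYGR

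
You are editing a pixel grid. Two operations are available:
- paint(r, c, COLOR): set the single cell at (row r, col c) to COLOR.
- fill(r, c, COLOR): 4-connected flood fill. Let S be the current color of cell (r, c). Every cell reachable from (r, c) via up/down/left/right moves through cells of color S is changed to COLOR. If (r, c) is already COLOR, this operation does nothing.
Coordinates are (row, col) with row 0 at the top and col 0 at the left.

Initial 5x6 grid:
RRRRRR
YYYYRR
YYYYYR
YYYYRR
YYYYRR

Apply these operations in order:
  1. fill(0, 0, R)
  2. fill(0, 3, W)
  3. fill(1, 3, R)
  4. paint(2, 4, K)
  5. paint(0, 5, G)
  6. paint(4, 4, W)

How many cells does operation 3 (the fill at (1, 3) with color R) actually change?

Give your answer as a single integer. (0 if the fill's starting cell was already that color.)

After op 1 fill(0,0,R) [0 cells changed]:
RRRRRR
YYYYRR
YYYYYR
YYYYRR
YYYYRR
After op 2 fill(0,3,W) [13 cells changed]:
WWWWWW
YYYYWW
YYYYYW
YYYYWW
YYYYWW
After op 3 fill(1,3,R) [17 cells changed]:
WWWWWW
RRRRWW
RRRRRW
RRRRWW
RRRRWW

Answer: 17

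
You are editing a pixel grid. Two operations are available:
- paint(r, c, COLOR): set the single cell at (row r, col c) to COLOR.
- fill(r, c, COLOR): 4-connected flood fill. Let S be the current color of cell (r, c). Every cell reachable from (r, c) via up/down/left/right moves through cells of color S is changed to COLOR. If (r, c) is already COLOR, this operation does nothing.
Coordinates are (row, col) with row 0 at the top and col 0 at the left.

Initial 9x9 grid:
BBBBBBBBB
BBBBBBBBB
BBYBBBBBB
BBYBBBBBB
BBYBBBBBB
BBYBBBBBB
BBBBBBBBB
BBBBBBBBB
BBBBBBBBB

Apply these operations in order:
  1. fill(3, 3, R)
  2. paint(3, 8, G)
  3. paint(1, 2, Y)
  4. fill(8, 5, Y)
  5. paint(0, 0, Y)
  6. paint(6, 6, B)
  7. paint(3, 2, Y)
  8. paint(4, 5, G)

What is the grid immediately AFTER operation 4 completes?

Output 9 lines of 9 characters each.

After op 1 fill(3,3,R) [77 cells changed]:
RRRRRRRRR
RRRRRRRRR
RRYRRRRRR
RRYRRRRRR
RRYRRRRRR
RRYRRRRRR
RRRRRRRRR
RRRRRRRRR
RRRRRRRRR
After op 2 paint(3,8,G):
RRRRRRRRR
RRRRRRRRR
RRYRRRRRR
RRYRRRRRG
RRYRRRRRR
RRYRRRRRR
RRRRRRRRR
RRRRRRRRR
RRRRRRRRR
After op 3 paint(1,2,Y):
RRRRRRRRR
RRYRRRRRR
RRYRRRRRR
RRYRRRRRG
RRYRRRRRR
RRYRRRRRR
RRRRRRRRR
RRRRRRRRR
RRRRRRRRR
After op 4 fill(8,5,Y) [75 cells changed]:
YYYYYYYYY
YYYYYYYYY
YYYYYYYYY
YYYYYYYYG
YYYYYYYYY
YYYYYYYYY
YYYYYYYYY
YYYYYYYYY
YYYYYYYYY

Answer: YYYYYYYYY
YYYYYYYYY
YYYYYYYYY
YYYYYYYYG
YYYYYYYYY
YYYYYYYYY
YYYYYYYYY
YYYYYYYYY
YYYYYYYYY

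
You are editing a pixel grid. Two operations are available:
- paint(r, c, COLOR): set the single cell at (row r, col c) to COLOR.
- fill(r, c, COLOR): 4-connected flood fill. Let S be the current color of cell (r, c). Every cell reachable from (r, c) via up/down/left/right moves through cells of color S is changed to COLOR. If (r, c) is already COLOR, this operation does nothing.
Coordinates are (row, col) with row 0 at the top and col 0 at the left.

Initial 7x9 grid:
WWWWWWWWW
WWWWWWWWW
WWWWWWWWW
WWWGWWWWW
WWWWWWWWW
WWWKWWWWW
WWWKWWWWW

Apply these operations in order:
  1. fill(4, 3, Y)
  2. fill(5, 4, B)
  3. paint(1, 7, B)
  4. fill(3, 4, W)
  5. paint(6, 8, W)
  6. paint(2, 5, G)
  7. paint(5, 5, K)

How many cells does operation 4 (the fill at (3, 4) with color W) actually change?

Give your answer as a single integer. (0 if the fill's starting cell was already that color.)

Answer: 60

Derivation:
After op 1 fill(4,3,Y) [60 cells changed]:
YYYYYYYYY
YYYYYYYYY
YYYYYYYYY
YYYGYYYYY
YYYYYYYYY
YYYKYYYYY
YYYKYYYYY
After op 2 fill(5,4,B) [60 cells changed]:
BBBBBBBBB
BBBBBBBBB
BBBBBBBBB
BBBGBBBBB
BBBBBBBBB
BBBKBBBBB
BBBKBBBBB
After op 3 paint(1,7,B):
BBBBBBBBB
BBBBBBBBB
BBBBBBBBB
BBBGBBBBB
BBBBBBBBB
BBBKBBBBB
BBBKBBBBB
After op 4 fill(3,4,W) [60 cells changed]:
WWWWWWWWW
WWWWWWWWW
WWWWWWWWW
WWWGWWWWW
WWWWWWWWW
WWWKWWWWW
WWWKWWWWW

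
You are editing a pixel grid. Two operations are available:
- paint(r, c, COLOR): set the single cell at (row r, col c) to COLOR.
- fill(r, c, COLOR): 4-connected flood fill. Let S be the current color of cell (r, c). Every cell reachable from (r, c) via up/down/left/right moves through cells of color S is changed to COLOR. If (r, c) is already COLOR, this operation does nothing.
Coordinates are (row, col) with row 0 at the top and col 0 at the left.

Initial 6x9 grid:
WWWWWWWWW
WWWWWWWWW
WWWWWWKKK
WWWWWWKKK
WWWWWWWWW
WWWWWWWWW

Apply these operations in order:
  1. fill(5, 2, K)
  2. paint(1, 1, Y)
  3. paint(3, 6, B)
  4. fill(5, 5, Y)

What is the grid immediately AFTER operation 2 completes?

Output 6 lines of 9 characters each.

Answer: KKKKKKKKK
KYKKKKKKK
KKKKKKKKK
KKKKKKKKK
KKKKKKKKK
KKKKKKKKK

Derivation:
After op 1 fill(5,2,K) [48 cells changed]:
KKKKKKKKK
KKKKKKKKK
KKKKKKKKK
KKKKKKKKK
KKKKKKKKK
KKKKKKKKK
After op 2 paint(1,1,Y):
KKKKKKKKK
KYKKKKKKK
KKKKKKKKK
KKKKKKKKK
KKKKKKKKK
KKKKKKKKK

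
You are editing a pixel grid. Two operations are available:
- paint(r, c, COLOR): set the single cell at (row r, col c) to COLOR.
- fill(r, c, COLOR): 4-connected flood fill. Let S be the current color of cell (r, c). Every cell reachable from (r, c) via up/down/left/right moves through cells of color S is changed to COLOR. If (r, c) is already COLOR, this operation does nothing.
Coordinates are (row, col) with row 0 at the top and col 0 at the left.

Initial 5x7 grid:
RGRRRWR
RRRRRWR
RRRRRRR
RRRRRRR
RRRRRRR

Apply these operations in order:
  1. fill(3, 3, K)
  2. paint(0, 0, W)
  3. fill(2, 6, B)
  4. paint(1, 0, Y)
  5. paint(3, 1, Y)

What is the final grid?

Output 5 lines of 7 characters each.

Answer: WGBBBWB
YBBBBWB
BBBBBBB
BYBBBBB
BBBBBBB

Derivation:
After op 1 fill(3,3,K) [32 cells changed]:
KGKKKWK
KKKKKWK
KKKKKKK
KKKKKKK
KKKKKKK
After op 2 paint(0,0,W):
WGKKKWK
KKKKKWK
KKKKKKK
KKKKKKK
KKKKKKK
After op 3 fill(2,6,B) [31 cells changed]:
WGBBBWB
BBBBBWB
BBBBBBB
BBBBBBB
BBBBBBB
After op 4 paint(1,0,Y):
WGBBBWB
YBBBBWB
BBBBBBB
BBBBBBB
BBBBBBB
After op 5 paint(3,1,Y):
WGBBBWB
YBBBBWB
BBBBBBB
BYBBBBB
BBBBBBB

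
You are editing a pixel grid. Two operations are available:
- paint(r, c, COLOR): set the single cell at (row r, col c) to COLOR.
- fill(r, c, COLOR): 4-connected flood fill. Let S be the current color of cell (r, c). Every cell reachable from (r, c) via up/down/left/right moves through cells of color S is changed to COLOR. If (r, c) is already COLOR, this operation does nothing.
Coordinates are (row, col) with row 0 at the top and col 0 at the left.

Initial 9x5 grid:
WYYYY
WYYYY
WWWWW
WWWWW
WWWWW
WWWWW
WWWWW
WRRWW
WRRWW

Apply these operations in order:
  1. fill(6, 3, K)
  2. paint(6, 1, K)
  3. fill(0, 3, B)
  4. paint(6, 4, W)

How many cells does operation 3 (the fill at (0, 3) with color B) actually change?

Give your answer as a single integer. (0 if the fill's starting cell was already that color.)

Answer: 8

Derivation:
After op 1 fill(6,3,K) [33 cells changed]:
KYYYY
KYYYY
KKKKK
KKKKK
KKKKK
KKKKK
KKKKK
KRRKK
KRRKK
After op 2 paint(6,1,K):
KYYYY
KYYYY
KKKKK
KKKKK
KKKKK
KKKKK
KKKKK
KRRKK
KRRKK
After op 3 fill(0,3,B) [8 cells changed]:
KBBBB
KBBBB
KKKKK
KKKKK
KKKKK
KKKKK
KKKKK
KRRKK
KRRKK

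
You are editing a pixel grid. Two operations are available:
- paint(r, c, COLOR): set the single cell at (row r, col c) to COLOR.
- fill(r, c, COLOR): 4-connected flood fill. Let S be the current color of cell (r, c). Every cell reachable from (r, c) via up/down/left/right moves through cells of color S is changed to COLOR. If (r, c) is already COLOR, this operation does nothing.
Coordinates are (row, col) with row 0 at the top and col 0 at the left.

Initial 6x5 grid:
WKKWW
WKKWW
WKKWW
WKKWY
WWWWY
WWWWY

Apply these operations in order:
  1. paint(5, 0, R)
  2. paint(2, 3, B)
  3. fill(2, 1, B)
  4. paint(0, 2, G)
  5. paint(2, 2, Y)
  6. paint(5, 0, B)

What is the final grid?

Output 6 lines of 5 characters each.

Answer: WBGWW
WBBWW
WBYBW
WBBWY
WWWWY
BWWWY

Derivation:
After op 1 paint(5,0,R):
WKKWW
WKKWW
WKKWW
WKKWY
WWWWY
RWWWY
After op 2 paint(2,3,B):
WKKWW
WKKWW
WKKBW
WKKWY
WWWWY
RWWWY
After op 3 fill(2,1,B) [8 cells changed]:
WBBWW
WBBWW
WBBBW
WBBWY
WWWWY
RWWWY
After op 4 paint(0,2,G):
WBGWW
WBBWW
WBBBW
WBBWY
WWWWY
RWWWY
After op 5 paint(2,2,Y):
WBGWW
WBBWW
WBYBW
WBBWY
WWWWY
RWWWY
After op 6 paint(5,0,B):
WBGWW
WBBWW
WBYBW
WBBWY
WWWWY
BWWWY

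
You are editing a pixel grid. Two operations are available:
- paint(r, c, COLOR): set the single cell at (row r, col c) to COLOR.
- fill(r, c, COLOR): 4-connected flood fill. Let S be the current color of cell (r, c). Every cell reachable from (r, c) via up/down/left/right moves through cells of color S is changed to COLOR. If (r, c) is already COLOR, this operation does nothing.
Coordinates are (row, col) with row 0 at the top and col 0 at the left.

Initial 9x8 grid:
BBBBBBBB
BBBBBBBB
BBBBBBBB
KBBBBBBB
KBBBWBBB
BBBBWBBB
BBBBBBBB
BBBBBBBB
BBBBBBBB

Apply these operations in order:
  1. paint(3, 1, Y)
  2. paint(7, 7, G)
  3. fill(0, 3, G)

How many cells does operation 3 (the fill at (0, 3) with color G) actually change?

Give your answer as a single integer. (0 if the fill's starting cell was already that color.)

After op 1 paint(3,1,Y):
BBBBBBBB
BBBBBBBB
BBBBBBBB
KYBBBBBB
KBBBWBBB
BBBBWBBB
BBBBBBBB
BBBBBBBB
BBBBBBBB
After op 2 paint(7,7,G):
BBBBBBBB
BBBBBBBB
BBBBBBBB
KYBBBBBB
KBBBWBBB
BBBBWBBB
BBBBBBBB
BBBBBBBG
BBBBBBBB
After op 3 fill(0,3,G) [66 cells changed]:
GGGGGGGG
GGGGGGGG
GGGGGGGG
KYGGGGGG
KGGGWGGG
GGGGWGGG
GGGGGGGG
GGGGGGGG
GGGGGGGG

Answer: 66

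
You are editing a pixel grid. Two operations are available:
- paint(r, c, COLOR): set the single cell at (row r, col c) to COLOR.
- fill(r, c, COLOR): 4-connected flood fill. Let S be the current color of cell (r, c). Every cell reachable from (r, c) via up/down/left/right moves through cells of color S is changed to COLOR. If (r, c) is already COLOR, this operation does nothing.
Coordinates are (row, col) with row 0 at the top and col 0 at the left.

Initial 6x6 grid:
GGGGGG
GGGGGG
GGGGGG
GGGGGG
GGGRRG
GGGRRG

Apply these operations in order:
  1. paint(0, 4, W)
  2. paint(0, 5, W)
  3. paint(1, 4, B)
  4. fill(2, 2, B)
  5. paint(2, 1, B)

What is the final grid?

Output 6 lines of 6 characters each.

Answer: BBBBWW
BBBBBB
BBBBBB
BBBBBB
BBBRRB
BBBRRB

Derivation:
After op 1 paint(0,4,W):
GGGGWG
GGGGGG
GGGGGG
GGGGGG
GGGRRG
GGGRRG
After op 2 paint(0,5,W):
GGGGWW
GGGGGG
GGGGGG
GGGGGG
GGGRRG
GGGRRG
After op 3 paint(1,4,B):
GGGGWW
GGGGBG
GGGGGG
GGGGGG
GGGRRG
GGGRRG
After op 4 fill(2,2,B) [29 cells changed]:
BBBBWW
BBBBBB
BBBBBB
BBBBBB
BBBRRB
BBBRRB
After op 5 paint(2,1,B):
BBBBWW
BBBBBB
BBBBBB
BBBBBB
BBBRRB
BBBRRB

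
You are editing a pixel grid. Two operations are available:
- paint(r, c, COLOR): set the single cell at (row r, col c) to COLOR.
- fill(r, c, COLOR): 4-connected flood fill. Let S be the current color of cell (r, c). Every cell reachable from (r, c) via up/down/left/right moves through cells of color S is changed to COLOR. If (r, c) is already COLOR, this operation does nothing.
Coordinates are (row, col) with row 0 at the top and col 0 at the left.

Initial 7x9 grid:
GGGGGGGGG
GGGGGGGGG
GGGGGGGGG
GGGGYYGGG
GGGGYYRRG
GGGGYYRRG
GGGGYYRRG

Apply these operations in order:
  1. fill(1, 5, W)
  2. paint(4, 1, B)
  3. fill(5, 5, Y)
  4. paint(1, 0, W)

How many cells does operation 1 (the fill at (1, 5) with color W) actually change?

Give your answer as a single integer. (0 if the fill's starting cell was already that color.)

After op 1 fill(1,5,W) [49 cells changed]:
WWWWWWWWW
WWWWWWWWW
WWWWWWWWW
WWWWYYWWW
WWWWYYRRW
WWWWYYRRW
WWWWYYRRW

Answer: 49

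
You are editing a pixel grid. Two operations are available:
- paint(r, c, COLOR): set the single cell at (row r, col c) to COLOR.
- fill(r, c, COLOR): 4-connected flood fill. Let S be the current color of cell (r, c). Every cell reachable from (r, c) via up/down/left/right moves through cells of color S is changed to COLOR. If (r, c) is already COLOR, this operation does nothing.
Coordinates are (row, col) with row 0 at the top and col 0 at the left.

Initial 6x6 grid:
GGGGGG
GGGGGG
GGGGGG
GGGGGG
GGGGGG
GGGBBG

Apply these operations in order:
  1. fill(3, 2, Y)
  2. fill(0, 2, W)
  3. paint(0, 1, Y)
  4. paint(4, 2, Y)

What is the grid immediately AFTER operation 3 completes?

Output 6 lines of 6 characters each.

Answer: WYWWWW
WWWWWW
WWWWWW
WWWWWW
WWWWWW
WWWBBW

Derivation:
After op 1 fill(3,2,Y) [34 cells changed]:
YYYYYY
YYYYYY
YYYYYY
YYYYYY
YYYYYY
YYYBBY
After op 2 fill(0,2,W) [34 cells changed]:
WWWWWW
WWWWWW
WWWWWW
WWWWWW
WWWWWW
WWWBBW
After op 3 paint(0,1,Y):
WYWWWW
WWWWWW
WWWWWW
WWWWWW
WWWWWW
WWWBBW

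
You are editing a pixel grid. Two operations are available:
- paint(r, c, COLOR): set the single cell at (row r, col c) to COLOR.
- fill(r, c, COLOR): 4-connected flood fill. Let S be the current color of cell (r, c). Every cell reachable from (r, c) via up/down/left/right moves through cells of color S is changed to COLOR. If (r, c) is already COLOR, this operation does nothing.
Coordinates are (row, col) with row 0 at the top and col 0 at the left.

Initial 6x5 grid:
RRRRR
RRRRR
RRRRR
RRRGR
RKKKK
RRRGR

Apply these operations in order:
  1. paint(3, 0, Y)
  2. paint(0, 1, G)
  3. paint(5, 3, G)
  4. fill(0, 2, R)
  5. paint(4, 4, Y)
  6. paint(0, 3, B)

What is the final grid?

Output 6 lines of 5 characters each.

Answer: RGRBR
RRRRR
RRRRR
YRRGR
RKKKY
RRRGR

Derivation:
After op 1 paint(3,0,Y):
RRRRR
RRRRR
RRRRR
YRRGR
RKKKK
RRRGR
After op 2 paint(0,1,G):
RGRRR
RRRRR
RRRRR
YRRGR
RKKKK
RRRGR
After op 3 paint(5,3,G):
RGRRR
RRRRR
RRRRR
YRRGR
RKKKK
RRRGR
After op 4 fill(0,2,R) [0 cells changed]:
RGRRR
RRRRR
RRRRR
YRRGR
RKKKK
RRRGR
After op 5 paint(4,4,Y):
RGRRR
RRRRR
RRRRR
YRRGR
RKKKY
RRRGR
After op 6 paint(0,3,B):
RGRBR
RRRRR
RRRRR
YRRGR
RKKKY
RRRGR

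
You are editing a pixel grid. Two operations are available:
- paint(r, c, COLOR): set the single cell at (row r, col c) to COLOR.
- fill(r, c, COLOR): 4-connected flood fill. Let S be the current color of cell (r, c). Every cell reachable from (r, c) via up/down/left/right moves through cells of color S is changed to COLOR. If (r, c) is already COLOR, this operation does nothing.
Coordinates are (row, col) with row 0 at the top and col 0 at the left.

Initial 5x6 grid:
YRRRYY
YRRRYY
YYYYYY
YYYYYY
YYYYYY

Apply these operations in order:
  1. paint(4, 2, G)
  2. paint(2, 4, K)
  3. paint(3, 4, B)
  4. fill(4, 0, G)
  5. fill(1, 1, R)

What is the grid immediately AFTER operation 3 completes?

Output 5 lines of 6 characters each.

After op 1 paint(4,2,G):
YRRRYY
YRRRYY
YYYYYY
YYYYYY
YYGYYY
After op 2 paint(2,4,K):
YRRRYY
YRRRYY
YYYYKY
YYYYYY
YYGYYY
After op 3 paint(3,4,B):
YRRRYY
YRRRYY
YYYYKY
YYYYBY
YYGYYY

Answer: YRRRYY
YRRRYY
YYYYKY
YYYYBY
YYGYYY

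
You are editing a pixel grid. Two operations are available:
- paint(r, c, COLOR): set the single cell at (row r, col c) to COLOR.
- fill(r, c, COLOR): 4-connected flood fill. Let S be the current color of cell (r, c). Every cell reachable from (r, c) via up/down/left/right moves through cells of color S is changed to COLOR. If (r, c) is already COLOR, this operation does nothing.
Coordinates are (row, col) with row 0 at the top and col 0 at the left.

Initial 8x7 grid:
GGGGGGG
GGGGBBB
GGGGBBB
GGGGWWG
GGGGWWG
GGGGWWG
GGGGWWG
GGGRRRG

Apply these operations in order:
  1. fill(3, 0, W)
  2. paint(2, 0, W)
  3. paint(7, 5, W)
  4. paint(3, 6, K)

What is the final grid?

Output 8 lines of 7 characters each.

After op 1 fill(3,0,W) [34 cells changed]:
WWWWWWW
WWWWBBB
WWWWBBB
WWWWWWG
WWWWWWG
WWWWWWG
WWWWWWG
WWWRRRG
After op 2 paint(2,0,W):
WWWWWWW
WWWWBBB
WWWWBBB
WWWWWWG
WWWWWWG
WWWWWWG
WWWWWWG
WWWRRRG
After op 3 paint(7,5,W):
WWWWWWW
WWWWBBB
WWWWBBB
WWWWWWG
WWWWWWG
WWWWWWG
WWWWWWG
WWWRRWG
After op 4 paint(3,6,K):
WWWWWWW
WWWWBBB
WWWWBBB
WWWWWWK
WWWWWWG
WWWWWWG
WWWWWWG
WWWRRWG

Answer: WWWWWWW
WWWWBBB
WWWWBBB
WWWWWWK
WWWWWWG
WWWWWWG
WWWWWWG
WWWRRWG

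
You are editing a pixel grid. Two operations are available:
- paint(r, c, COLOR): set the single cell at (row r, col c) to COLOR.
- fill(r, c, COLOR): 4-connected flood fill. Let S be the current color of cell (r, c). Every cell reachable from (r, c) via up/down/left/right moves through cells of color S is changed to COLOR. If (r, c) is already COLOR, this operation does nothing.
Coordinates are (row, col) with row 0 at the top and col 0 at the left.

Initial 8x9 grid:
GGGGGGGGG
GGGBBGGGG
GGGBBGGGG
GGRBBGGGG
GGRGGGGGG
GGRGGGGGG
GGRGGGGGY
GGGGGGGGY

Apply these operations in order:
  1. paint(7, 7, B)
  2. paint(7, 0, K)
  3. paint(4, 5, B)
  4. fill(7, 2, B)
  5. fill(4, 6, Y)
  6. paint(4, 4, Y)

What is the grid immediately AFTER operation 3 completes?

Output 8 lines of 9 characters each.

Answer: GGGGGGGGG
GGGBBGGGG
GGGBBGGGG
GGRBBGGGG
GGRGGBGGG
GGRGGGGGG
GGRGGGGGY
KGGGGGGBY

Derivation:
After op 1 paint(7,7,B):
GGGGGGGGG
GGGBBGGGG
GGGBBGGGG
GGRBBGGGG
GGRGGGGGG
GGRGGGGGG
GGRGGGGGY
GGGGGGGBY
After op 2 paint(7,0,K):
GGGGGGGGG
GGGBBGGGG
GGGBBGGGG
GGRBBGGGG
GGRGGGGGG
GGRGGGGGG
GGRGGGGGY
KGGGGGGBY
After op 3 paint(4,5,B):
GGGGGGGGG
GGGBBGGGG
GGGBBGGGG
GGRBBGGGG
GGRGGBGGG
GGRGGGGGG
GGRGGGGGY
KGGGGGGBY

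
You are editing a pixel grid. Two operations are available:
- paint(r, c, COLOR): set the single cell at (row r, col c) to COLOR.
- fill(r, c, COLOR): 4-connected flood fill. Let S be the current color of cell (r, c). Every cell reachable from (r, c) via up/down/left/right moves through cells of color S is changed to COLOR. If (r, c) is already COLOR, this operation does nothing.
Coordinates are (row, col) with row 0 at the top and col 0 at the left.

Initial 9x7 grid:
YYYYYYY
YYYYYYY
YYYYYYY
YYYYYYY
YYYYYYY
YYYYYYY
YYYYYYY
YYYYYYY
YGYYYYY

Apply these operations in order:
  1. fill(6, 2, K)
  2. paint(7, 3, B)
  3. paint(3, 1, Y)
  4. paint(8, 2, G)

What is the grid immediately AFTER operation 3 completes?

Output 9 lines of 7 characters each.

After op 1 fill(6,2,K) [62 cells changed]:
KKKKKKK
KKKKKKK
KKKKKKK
KKKKKKK
KKKKKKK
KKKKKKK
KKKKKKK
KKKKKKK
KGKKKKK
After op 2 paint(7,3,B):
KKKKKKK
KKKKKKK
KKKKKKK
KKKKKKK
KKKKKKK
KKKKKKK
KKKKKKK
KKKBKKK
KGKKKKK
After op 3 paint(3,1,Y):
KKKKKKK
KKKKKKK
KKKKKKK
KYKKKKK
KKKKKKK
KKKKKKK
KKKKKKK
KKKBKKK
KGKKKKK

Answer: KKKKKKK
KKKKKKK
KKKKKKK
KYKKKKK
KKKKKKK
KKKKKKK
KKKKKKK
KKKBKKK
KGKKKKK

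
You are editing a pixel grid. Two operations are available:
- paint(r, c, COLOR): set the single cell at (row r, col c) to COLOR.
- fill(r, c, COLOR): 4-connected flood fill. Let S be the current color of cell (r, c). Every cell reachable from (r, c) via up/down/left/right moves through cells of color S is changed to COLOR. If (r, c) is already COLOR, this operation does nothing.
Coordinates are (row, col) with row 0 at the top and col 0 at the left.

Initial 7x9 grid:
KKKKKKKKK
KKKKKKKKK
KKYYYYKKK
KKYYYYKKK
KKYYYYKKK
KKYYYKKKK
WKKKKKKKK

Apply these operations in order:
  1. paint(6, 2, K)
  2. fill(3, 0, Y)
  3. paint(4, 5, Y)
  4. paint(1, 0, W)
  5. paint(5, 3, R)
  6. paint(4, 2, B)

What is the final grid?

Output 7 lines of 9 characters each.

After op 1 paint(6,2,K):
KKKKKKKKK
KKKKKKKKK
KKYYYYKKK
KKYYYYKKK
KKYYYYKKK
KKYYYKKKK
WKKKKKKKK
After op 2 fill(3,0,Y) [47 cells changed]:
YYYYYYYYY
YYYYYYYYY
YYYYYYYYY
YYYYYYYYY
YYYYYYYYY
YYYYYYYYY
WYYYYYYYY
After op 3 paint(4,5,Y):
YYYYYYYYY
YYYYYYYYY
YYYYYYYYY
YYYYYYYYY
YYYYYYYYY
YYYYYYYYY
WYYYYYYYY
After op 4 paint(1,0,W):
YYYYYYYYY
WYYYYYYYY
YYYYYYYYY
YYYYYYYYY
YYYYYYYYY
YYYYYYYYY
WYYYYYYYY
After op 5 paint(5,3,R):
YYYYYYYYY
WYYYYYYYY
YYYYYYYYY
YYYYYYYYY
YYYYYYYYY
YYYRYYYYY
WYYYYYYYY
After op 6 paint(4,2,B):
YYYYYYYYY
WYYYYYYYY
YYYYYYYYY
YYYYYYYYY
YYBYYYYYY
YYYRYYYYY
WYYYYYYYY

Answer: YYYYYYYYY
WYYYYYYYY
YYYYYYYYY
YYYYYYYYY
YYBYYYYYY
YYYRYYYYY
WYYYYYYYY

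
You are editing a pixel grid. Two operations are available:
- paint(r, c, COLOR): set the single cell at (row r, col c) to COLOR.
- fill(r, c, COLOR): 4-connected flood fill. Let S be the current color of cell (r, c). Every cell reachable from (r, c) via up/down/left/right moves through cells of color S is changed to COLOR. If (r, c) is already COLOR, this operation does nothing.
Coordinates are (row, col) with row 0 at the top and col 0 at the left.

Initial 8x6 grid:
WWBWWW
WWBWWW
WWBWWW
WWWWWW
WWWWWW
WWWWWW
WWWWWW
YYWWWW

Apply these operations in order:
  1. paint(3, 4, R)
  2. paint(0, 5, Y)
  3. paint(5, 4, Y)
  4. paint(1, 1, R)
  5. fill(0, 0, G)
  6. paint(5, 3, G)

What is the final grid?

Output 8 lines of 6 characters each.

After op 1 paint(3,4,R):
WWBWWW
WWBWWW
WWBWWW
WWWWRW
WWWWWW
WWWWWW
WWWWWW
YYWWWW
After op 2 paint(0,5,Y):
WWBWWY
WWBWWW
WWBWWW
WWWWRW
WWWWWW
WWWWWW
WWWWWW
YYWWWW
After op 3 paint(5,4,Y):
WWBWWY
WWBWWW
WWBWWW
WWWWRW
WWWWWW
WWWWYW
WWWWWW
YYWWWW
After op 4 paint(1,1,R):
WWBWWY
WRBWWW
WWBWWW
WWWWRW
WWWWWW
WWWWYW
WWWWWW
YYWWWW
After op 5 fill(0,0,G) [39 cells changed]:
GGBGGY
GRBGGG
GGBGGG
GGGGRG
GGGGGG
GGGGYG
GGGGGG
YYGGGG
After op 6 paint(5,3,G):
GGBGGY
GRBGGG
GGBGGG
GGGGRG
GGGGGG
GGGGYG
GGGGGG
YYGGGG

Answer: GGBGGY
GRBGGG
GGBGGG
GGGGRG
GGGGGG
GGGGYG
GGGGGG
YYGGGG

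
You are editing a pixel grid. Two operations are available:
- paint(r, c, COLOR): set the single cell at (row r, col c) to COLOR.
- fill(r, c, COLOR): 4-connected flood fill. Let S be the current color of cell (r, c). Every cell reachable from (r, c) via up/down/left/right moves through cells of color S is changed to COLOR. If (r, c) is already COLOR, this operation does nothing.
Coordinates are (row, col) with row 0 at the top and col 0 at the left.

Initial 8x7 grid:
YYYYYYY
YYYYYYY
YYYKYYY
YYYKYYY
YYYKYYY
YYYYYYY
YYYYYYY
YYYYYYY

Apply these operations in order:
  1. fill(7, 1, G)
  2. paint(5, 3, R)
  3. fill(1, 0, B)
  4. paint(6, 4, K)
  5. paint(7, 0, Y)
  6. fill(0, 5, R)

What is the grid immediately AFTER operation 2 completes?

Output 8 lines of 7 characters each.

After op 1 fill(7,1,G) [53 cells changed]:
GGGGGGG
GGGGGGG
GGGKGGG
GGGKGGG
GGGKGGG
GGGGGGG
GGGGGGG
GGGGGGG
After op 2 paint(5,3,R):
GGGGGGG
GGGGGGG
GGGKGGG
GGGKGGG
GGGKGGG
GGGRGGG
GGGGGGG
GGGGGGG

Answer: GGGGGGG
GGGGGGG
GGGKGGG
GGGKGGG
GGGKGGG
GGGRGGG
GGGGGGG
GGGGGGG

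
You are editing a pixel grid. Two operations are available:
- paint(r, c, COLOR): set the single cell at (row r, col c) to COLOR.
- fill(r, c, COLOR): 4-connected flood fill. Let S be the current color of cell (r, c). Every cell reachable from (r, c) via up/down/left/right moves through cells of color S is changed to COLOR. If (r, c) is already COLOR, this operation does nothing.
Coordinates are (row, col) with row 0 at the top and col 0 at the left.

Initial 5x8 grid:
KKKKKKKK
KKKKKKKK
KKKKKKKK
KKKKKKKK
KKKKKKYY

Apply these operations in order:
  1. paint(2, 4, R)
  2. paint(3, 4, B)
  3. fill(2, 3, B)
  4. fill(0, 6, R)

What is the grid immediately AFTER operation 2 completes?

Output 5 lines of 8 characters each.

Answer: KKKKKKKK
KKKKKKKK
KKKKRKKK
KKKKBKKK
KKKKKKYY

Derivation:
After op 1 paint(2,4,R):
KKKKKKKK
KKKKKKKK
KKKKRKKK
KKKKKKKK
KKKKKKYY
After op 2 paint(3,4,B):
KKKKKKKK
KKKKKKKK
KKKKRKKK
KKKKBKKK
KKKKKKYY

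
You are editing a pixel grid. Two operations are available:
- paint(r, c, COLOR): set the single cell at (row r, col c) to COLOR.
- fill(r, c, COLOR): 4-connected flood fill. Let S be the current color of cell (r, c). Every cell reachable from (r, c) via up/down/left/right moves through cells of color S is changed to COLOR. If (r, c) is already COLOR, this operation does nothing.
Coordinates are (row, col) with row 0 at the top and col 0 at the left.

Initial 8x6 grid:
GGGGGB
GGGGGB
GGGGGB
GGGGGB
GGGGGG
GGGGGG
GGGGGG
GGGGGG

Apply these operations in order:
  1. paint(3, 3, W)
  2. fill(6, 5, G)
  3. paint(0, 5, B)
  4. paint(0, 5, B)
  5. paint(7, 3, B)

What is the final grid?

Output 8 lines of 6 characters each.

Answer: GGGGGB
GGGGGB
GGGGGB
GGGWGB
GGGGGG
GGGGGG
GGGGGG
GGGBGG

Derivation:
After op 1 paint(3,3,W):
GGGGGB
GGGGGB
GGGGGB
GGGWGB
GGGGGG
GGGGGG
GGGGGG
GGGGGG
After op 2 fill(6,5,G) [0 cells changed]:
GGGGGB
GGGGGB
GGGGGB
GGGWGB
GGGGGG
GGGGGG
GGGGGG
GGGGGG
After op 3 paint(0,5,B):
GGGGGB
GGGGGB
GGGGGB
GGGWGB
GGGGGG
GGGGGG
GGGGGG
GGGGGG
After op 4 paint(0,5,B):
GGGGGB
GGGGGB
GGGGGB
GGGWGB
GGGGGG
GGGGGG
GGGGGG
GGGGGG
After op 5 paint(7,3,B):
GGGGGB
GGGGGB
GGGGGB
GGGWGB
GGGGGG
GGGGGG
GGGGGG
GGGBGG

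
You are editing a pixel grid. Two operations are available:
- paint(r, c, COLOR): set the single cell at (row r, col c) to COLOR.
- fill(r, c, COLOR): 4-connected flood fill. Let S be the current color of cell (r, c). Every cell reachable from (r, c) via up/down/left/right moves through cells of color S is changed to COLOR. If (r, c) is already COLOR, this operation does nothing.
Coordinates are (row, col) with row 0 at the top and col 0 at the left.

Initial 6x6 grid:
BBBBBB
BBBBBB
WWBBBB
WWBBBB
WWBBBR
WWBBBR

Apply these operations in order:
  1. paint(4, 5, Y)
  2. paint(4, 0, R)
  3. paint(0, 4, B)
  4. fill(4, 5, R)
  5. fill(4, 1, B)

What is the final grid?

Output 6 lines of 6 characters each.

After op 1 paint(4,5,Y):
BBBBBB
BBBBBB
WWBBBB
WWBBBB
WWBBBY
WWBBBR
After op 2 paint(4,0,R):
BBBBBB
BBBBBB
WWBBBB
WWBBBB
RWBBBY
WWBBBR
After op 3 paint(0,4,B):
BBBBBB
BBBBBB
WWBBBB
WWBBBB
RWBBBY
WWBBBR
After op 4 fill(4,5,R) [1 cells changed]:
BBBBBB
BBBBBB
WWBBBB
WWBBBB
RWBBBR
WWBBBR
After op 5 fill(4,1,B) [7 cells changed]:
BBBBBB
BBBBBB
BBBBBB
BBBBBB
RBBBBR
BBBBBR

Answer: BBBBBB
BBBBBB
BBBBBB
BBBBBB
RBBBBR
BBBBBR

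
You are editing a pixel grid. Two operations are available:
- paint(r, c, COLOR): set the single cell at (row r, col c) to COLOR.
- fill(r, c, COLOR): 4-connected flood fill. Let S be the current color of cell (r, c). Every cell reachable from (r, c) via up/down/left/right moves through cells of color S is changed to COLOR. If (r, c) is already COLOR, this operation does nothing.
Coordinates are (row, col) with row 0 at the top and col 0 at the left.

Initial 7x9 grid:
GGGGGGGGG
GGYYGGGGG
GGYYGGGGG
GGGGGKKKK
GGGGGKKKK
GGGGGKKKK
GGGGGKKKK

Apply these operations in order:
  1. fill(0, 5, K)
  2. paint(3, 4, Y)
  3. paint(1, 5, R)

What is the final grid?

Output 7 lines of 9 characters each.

After op 1 fill(0,5,K) [43 cells changed]:
KKKKKKKKK
KKYYKKKKK
KKYYKKKKK
KKKKKKKKK
KKKKKKKKK
KKKKKKKKK
KKKKKKKKK
After op 2 paint(3,4,Y):
KKKKKKKKK
KKYYKKKKK
KKYYKKKKK
KKKKYKKKK
KKKKKKKKK
KKKKKKKKK
KKKKKKKKK
After op 3 paint(1,5,R):
KKKKKKKKK
KKYYKRKKK
KKYYKKKKK
KKKKYKKKK
KKKKKKKKK
KKKKKKKKK
KKKKKKKKK

Answer: KKKKKKKKK
KKYYKRKKK
KKYYKKKKK
KKKKYKKKK
KKKKKKKKK
KKKKKKKKK
KKKKKKKKK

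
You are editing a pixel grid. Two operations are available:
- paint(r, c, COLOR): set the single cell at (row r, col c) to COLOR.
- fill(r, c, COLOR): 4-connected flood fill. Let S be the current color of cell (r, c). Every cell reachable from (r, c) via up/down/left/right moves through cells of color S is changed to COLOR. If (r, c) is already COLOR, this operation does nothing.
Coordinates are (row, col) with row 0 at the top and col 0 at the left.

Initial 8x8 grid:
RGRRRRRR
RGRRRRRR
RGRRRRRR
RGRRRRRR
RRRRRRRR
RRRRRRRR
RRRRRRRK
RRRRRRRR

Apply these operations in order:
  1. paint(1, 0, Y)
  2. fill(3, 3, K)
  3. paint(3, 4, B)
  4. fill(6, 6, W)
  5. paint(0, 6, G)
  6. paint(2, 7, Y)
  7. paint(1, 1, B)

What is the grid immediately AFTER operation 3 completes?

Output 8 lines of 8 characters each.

After op 1 paint(1,0,Y):
RGRRRRRR
YGRRRRRR
RGRRRRRR
RGRRRRRR
RRRRRRRR
RRRRRRRR
RRRRRRRK
RRRRRRRR
After op 2 fill(3,3,K) [57 cells changed]:
RGKKKKKK
YGKKKKKK
KGKKKKKK
KGKKKKKK
KKKKKKKK
KKKKKKKK
KKKKKKKK
KKKKKKKK
After op 3 paint(3,4,B):
RGKKKKKK
YGKKKKKK
KGKKKKKK
KGKKBKKK
KKKKKKKK
KKKKKKKK
KKKKKKKK
KKKKKKKK

Answer: RGKKKKKK
YGKKKKKK
KGKKKKKK
KGKKBKKK
KKKKKKKK
KKKKKKKK
KKKKKKKK
KKKKKKKK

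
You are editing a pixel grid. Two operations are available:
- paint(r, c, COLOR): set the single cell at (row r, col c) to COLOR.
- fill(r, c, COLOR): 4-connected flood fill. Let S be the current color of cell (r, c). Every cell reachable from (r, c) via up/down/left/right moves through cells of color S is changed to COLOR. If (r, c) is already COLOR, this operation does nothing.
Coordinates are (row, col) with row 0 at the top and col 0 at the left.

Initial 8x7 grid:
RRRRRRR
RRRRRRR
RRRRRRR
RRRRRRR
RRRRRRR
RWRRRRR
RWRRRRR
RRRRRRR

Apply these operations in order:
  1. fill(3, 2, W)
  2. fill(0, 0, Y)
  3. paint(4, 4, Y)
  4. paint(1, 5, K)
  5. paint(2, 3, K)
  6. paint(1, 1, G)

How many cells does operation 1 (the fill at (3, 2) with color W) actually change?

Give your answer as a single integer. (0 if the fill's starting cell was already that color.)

After op 1 fill(3,2,W) [54 cells changed]:
WWWWWWW
WWWWWWW
WWWWWWW
WWWWWWW
WWWWWWW
WWWWWWW
WWWWWWW
WWWWWWW

Answer: 54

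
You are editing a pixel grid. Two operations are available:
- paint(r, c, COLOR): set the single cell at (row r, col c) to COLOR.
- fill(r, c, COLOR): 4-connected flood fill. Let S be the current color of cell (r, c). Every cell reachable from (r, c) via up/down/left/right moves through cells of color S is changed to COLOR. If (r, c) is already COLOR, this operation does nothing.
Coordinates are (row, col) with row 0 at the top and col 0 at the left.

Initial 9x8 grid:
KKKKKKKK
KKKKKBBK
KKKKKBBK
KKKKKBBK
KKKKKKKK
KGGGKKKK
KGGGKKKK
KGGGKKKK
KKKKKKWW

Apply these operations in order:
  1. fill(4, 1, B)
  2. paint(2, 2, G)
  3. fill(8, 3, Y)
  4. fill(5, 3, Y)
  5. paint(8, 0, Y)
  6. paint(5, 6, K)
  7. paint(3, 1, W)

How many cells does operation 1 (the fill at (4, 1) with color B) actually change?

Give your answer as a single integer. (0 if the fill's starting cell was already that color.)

After op 1 fill(4,1,B) [55 cells changed]:
BBBBBBBB
BBBBBBBB
BBBBBBBB
BBBBBBBB
BBBBBBBB
BGGGBBBB
BGGGBBBB
BGGGBBBB
BBBBBBWW

Answer: 55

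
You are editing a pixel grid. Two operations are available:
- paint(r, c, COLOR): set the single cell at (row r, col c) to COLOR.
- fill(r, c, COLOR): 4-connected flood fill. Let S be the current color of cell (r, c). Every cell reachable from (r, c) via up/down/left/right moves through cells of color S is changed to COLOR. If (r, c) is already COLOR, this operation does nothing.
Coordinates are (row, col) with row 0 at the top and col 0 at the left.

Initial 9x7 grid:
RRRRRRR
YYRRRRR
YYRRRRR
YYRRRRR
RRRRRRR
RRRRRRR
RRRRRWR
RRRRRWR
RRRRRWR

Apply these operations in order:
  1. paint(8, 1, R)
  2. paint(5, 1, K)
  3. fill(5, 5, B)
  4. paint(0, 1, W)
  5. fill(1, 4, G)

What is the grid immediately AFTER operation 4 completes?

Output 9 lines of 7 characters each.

After op 1 paint(8,1,R):
RRRRRRR
YYRRRRR
YYRRRRR
YYRRRRR
RRRRRRR
RRRRRRR
RRRRRWR
RRRRRWR
RRRRRWR
After op 2 paint(5,1,K):
RRRRRRR
YYRRRRR
YYRRRRR
YYRRRRR
RRRRRRR
RKRRRRR
RRRRRWR
RRRRRWR
RRRRRWR
After op 3 fill(5,5,B) [53 cells changed]:
BBBBBBB
YYBBBBB
YYBBBBB
YYBBBBB
BBBBBBB
BKBBBBB
BBBBBWB
BBBBBWB
BBBBBWB
After op 4 paint(0,1,W):
BWBBBBB
YYBBBBB
YYBBBBB
YYBBBBB
BBBBBBB
BKBBBBB
BBBBBWB
BBBBBWB
BBBBBWB

Answer: BWBBBBB
YYBBBBB
YYBBBBB
YYBBBBB
BBBBBBB
BKBBBBB
BBBBBWB
BBBBBWB
BBBBBWB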